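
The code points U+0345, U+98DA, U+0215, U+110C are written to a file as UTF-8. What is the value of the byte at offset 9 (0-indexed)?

U+0345 → 2-byte form CD 85 at offsets 0–1.
U+98DA → 3-byte form E9 A3 9A at offsets 2–4.
U+0215 → 2-byte form C8 95 at offsets 5–6.
U+110C → 3-byte form E1 84 8C at offsets 7–9.
Offset 9 falls in char 4's range; it's byte 3 of E1 84 8C = 0x8C.

0x8C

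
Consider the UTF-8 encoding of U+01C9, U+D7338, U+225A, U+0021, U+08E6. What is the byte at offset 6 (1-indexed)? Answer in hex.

1-indexed offset 6 is 0-indexed offset 5.
U+01C9 → 2-byte form C7 89 at offsets 0–1.
U+D7338 → 4-byte form F3 97 8C B8 at offsets 2–5.
Offset 5 falls in char 2's range; it's byte 4 of F3 97 8C B8 = 0xB8.

0xB8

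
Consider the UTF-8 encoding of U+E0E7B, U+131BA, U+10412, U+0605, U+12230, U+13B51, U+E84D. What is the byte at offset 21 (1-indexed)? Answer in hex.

0xAD

1-indexed offset 21 is 0-indexed offset 20.
U+E0E7B → 4-byte form F3 A0 B9 BB at offsets 0–3.
U+131BA → 4-byte form F0 93 86 BA at offsets 4–7.
U+10412 → 4-byte form F0 90 90 92 at offsets 8–11.
U+0605 → 2-byte form D8 85 at offsets 12–13.
U+12230 → 4-byte form F0 92 88 B0 at offsets 14–17.
U+13B51 → 4-byte form F0 93 AD 91 at offsets 18–21.
Offset 20 falls in char 6's range; it's byte 3 of F0 93 AD 91 = 0xAD.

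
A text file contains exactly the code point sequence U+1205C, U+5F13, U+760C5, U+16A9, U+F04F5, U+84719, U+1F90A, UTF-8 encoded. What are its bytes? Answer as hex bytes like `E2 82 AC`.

U+1205C: 4-byte form → F0 92 81 9C.
U+5F13: 3-byte form → E5 BC 93.
U+760C5: 4-byte form → F1 B6 83 85.
U+16A9: 3-byte form → E1 9A A9.
U+F04F5: 4-byte form → F3 B0 93 B5.
U+84719: 4-byte form → F2 84 9C 99.
U+1F90A: 4-byte form → F0 9F A4 8A.
Concatenated (26 bytes): F0 92 81 9C E5 BC 93 F1 B6 83 85 E1 9A A9 F3 B0 93 B5 F2 84 9C 99 F0 9F A4 8A.

F0 92 81 9C E5 BC 93 F1 B6 83 85 E1 9A A9 F3 B0 93 B5 F2 84 9C 99 F0 9F A4 8A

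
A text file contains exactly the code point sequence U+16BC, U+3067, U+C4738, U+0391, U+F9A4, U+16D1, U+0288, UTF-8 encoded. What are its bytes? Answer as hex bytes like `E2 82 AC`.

E1 9A BC E3 81 A7 F3 84 9C B8 CE 91 EF A6 A4 E1 9B 91 CA 88

U+16BC: 3-byte form → E1 9A BC.
U+3067: 3-byte form → E3 81 A7.
U+C4738: 4-byte form → F3 84 9C B8.
U+0391: 2-byte form → CE 91.
U+F9A4: 3-byte form → EF A6 A4.
U+16D1: 3-byte form → E1 9B 91.
U+0288: 2-byte form → CA 88.
Concatenated (20 bytes): E1 9A BC E3 81 A7 F3 84 9C B8 CE 91 EF A6 A4 E1 9B 91 CA 88.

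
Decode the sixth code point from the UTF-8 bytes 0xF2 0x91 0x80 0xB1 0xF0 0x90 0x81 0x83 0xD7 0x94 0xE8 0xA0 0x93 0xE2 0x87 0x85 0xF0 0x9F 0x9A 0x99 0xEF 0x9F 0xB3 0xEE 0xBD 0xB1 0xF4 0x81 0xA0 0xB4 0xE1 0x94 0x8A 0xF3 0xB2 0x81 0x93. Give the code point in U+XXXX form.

U+1F699

Offset 0: leading byte 0xF2 = 11110010 → 4-byte char #1 = F2 91 80 B1.
Offset 4: leading byte 0xF0 = 11110000 → 4-byte char #2 = F0 90 81 83.
Offset 8: leading byte 0xD7 = 11010111 → 2-byte char #3 = D7 94.
Offset 10: leading byte 0xE8 = 11101000 → 3-byte char #4 = E8 A0 93.
Offset 13: leading byte 0xE2 = 11100010 → 3-byte char #5 = E2 87 85.
Offset 16: leading byte 0xF0 = 11110000 → 4-byte char #6 = F0 9F 9A 99.
Leading byte 0xF0 = 11110000 matches 11110xxx → 4-byte sequence.
Byte 1: 0xF0 = 11110000, payload 000 (3 bits).
Byte 2: 0x9F = 10011111 (10xxxxxx ✓), payload 011111.
Byte 3: 0x9A = 10011010 (10xxxxxx ✓), payload 011010.
Byte 4: 0x99 = 10011001 (10xxxxxx ✓), payload 011001.
Concatenate: 000011111011010011001 = 0x1F699 (21 bits → U+1F699).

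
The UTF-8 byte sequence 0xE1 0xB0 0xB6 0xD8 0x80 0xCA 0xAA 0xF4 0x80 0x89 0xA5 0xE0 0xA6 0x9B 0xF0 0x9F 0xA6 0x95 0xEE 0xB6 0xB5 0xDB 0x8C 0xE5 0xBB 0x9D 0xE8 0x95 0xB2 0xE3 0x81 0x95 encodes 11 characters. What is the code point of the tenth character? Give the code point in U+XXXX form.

Offset 0: leading byte 0xE1 = 11100001 → 3-byte char #1 = E1 B0 B6.
Offset 3: leading byte 0xD8 = 11011000 → 2-byte char #2 = D8 80.
Offset 5: leading byte 0xCA = 11001010 → 2-byte char #3 = CA AA.
Offset 7: leading byte 0xF4 = 11110100 → 4-byte char #4 = F4 80 89 A5.
Offset 11: leading byte 0xE0 = 11100000 → 3-byte char #5 = E0 A6 9B.
Offset 14: leading byte 0xF0 = 11110000 → 4-byte char #6 = F0 9F A6 95.
Offset 18: leading byte 0xEE = 11101110 → 3-byte char #7 = EE B6 B5.
Offset 21: leading byte 0xDB = 11011011 → 2-byte char #8 = DB 8C.
Offset 23: leading byte 0xE5 = 11100101 → 3-byte char #9 = E5 BB 9D.
Offset 26: leading byte 0xE8 = 11101000 → 3-byte char #10 = E8 95 B2.
Leading byte 0xE8 = 11101000 matches 1110xxxx → 3-byte sequence.
Byte 1: 0xE8 = 11101000, payload 1000 (4 bits).
Byte 2: 0x95 = 10010101 (10xxxxxx ✓), payload 010101.
Byte 3: 0xB2 = 10110010 (10xxxxxx ✓), payload 110010.
Concatenate: 1000010101110010 = 0x8572 (16 bits → U+8572).

U+8572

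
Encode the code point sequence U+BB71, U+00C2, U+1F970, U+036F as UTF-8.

U+BB71: 3-byte form → EB AD B1.
U+00C2: 2-byte form → C3 82.
U+1F970: 4-byte form → F0 9F A5 B0.
U+036F: 2-byte form → CD AF.
Concatenated (11 bytes): EB AD B1 C3 82 F0 9F A5 B0 CD AF.

EB AD B1 C3 82 F0 9F A5 B0 CD AF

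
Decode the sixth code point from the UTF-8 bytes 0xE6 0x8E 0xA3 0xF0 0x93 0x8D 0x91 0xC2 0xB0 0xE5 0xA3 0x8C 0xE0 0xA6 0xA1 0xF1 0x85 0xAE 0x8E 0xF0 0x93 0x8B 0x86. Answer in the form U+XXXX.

Offset 0: leading byte 0xE6 = 11100110 → 3-byte char #1 = E6 8E A3.
Offset 3: leading byte 0xF0 = 11110000 → 4-byte char #2 = F0 93 8D 91.
Offset 7: leading byte 0xC2 = 11000010 → 2-byte char #3 = C2 B0.
Offset 9: leading byte 0xE5 = 11100101 → 3-byte char #4 = E5 A3 8C.
Offset 12: leading byte 0xE0 = 11100000 → 3-byte char #5 = E0 A6 A1.
Offset 15: leading byte 0xF1 = 11110001 → 4-byte char #6 = F1 85 AE 8E.
Leading byte 0xF1 = 11110001 matches 11110xxx → 4-byte sequence.
Byte 1: 0xF1 = 11110001, payload 001 (3 bits).
Byte 2: 0x85 = 10000101 (10xxxxxx ✓), payload 000101.
Byte 3: 0xAE = 10101110 (10xxxxxx ✓), payload 101110.
Byte 4: 0x8E = 10001110 (10xxxxxx ✓), payload 001110.
Concatenate: 001000101101110001110 = 0x45B8E (21 bits → U+45B8E).

U+45B8E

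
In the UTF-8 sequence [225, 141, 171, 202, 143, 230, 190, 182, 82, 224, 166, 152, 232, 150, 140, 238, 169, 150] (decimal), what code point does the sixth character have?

Offset 0: leading byte 0xE1 = 11100001 → 3-byte char #1 = E1 8D AB.
Offset 3: leading byte 0xCA = 11001010 → 2-byte char #2 = CA 8F.
Offset 5: leading byte 0xE6 = 11100110 → 3-byte char #3 = E6 BE B6.
Offset 8: leading byte 0x52 = 01010010 → 1-byte char #4 = 52.
Offset 9: leading byte 0xE0 = 11100000 → 3-byte char #5 = E0 A6 98.
Offset 12: leading byte 0xE8 = 11101000 → 3-byte char #6 = E8 96 8C.
Leading byte 0xE8 = 11101000 matches 1110xxxx → 3-byte sequence.
Byte 1: 0xE8 = 11101000, payload 1000 (4 bits).
Byte 2: 0x96 = 10010110 (10xxxxxx ✓), payload 010110.
Byte 3: 0x8C = 10001100 (10xxxxxx ✓), payload 001100.
Concatenate: 1000010110001100 = 0x858C (16 bits → U+858C).

U+858C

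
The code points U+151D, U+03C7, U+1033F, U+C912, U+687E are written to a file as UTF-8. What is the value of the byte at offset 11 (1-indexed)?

1-indexed offset 11 is 0-indexed offset 10.
U+151D → 3-byte form E1 94 9D at offsets 0–2.
U+03C7 → 2-byte form CF 87 at offsets 3–4.
U+1033F → 4-byte form F0 90 8C BF at offsets 5–8.
U+C912 → 3-byte form EC A4 92 at offsets 9–11.
Offset 10 falls in char 4's range; it's byte 2 of EC A4 92 = 0xA4.

0xA4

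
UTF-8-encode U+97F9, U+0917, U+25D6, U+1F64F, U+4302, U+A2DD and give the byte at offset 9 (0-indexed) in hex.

0xF0

U+97F9 → 3-byte form E9 9F B9 at offsets 0–2.
U+0917 → 3-byte form E0 A4 97 at offsets 3–5.
U+25D6 → 3-byte form E2 97 96 at offsets 6–8.
U+1F64F → 4-byte form F0 9F 99 8F at offsets 9–12.
Offset 9 falls in char 4's range; it's byte 1 of F0 9F 99 8F = 0xF0.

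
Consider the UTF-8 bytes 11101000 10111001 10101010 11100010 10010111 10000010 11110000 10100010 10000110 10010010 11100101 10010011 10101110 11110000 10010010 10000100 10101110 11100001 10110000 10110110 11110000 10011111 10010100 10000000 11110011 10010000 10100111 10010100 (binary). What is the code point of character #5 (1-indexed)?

U+1212E

Offset 0: leading byte 0xE8 = 11101000 → 3-byte char #1 = E8 B9 AA.
Offset 3: leading byte 0xE2 = 11100010 → 3-byte char #2 = E2 97 82.
Offset 6: leading byte 0xF0 = 11110000 → 4-byte char #3 = F0 A2 86 92.
Offset 10: leading byte 0xE5 = 11100101 → 3-byte char #4 = E5 93 AE.
Offset 13: leading byte 0xF0 = 11110000 → 4-byte char #5 = F0 92 84 AE.
Leading byte 0xF0 = 11110000 matches 11110xxx → 4-byte sequence.
Byte 1: 0xF0 = 11110000, payload 000 (3 bits).
Byte 2: 0x92 = 10010010 (10xxxxxx ✓), payload 010010.
Byte 3: 0x84 = 10000100 (10xxxxxx ✓), payload 000100.
Byte 4: 0xAE = 10101110 (10xxxxxx ✓), payload 101110.
Concatenate: 000010010000100101110 = 0x1212E (21 bits → U+1212E).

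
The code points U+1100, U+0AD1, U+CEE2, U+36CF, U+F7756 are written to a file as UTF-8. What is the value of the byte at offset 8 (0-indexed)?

0xA2

U+1100 → 3-byte form E1 84 80 at offsets 0–2.
U+0AD1 → 3-byte form E0 AB 91 at offsets 3–5.
U+CEE2 → 3-byte form EC BB A2 at offsets 6–8.
Offset 8 falls in char 3's range; it's byte 3 of EC BB A2 = 0xA2.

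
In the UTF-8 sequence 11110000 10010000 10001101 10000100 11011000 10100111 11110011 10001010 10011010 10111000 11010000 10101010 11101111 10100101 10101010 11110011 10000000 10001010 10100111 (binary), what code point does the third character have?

Offset 0: leading byte 0xF0 = 11110000 → 4-byte char #1 = F0 90 8D 84.
Offset 4: leading byte 0xD8 = 11011000 → 2-byte char #2 = D8 A7.
Offset 6: leading byte 0xF3 = 11110011 → 4-byte char #3 = F3 8A 9A B8.
Leading byte 0xF3 = 11110011 matches 11110xxx → 4-byte sequence.
Byte 1: 0xF3 = 11110011, payload 011 (3 bits).
Byte 2: 0x8A = 10001010 (10xxxxxx ✓), payload 001010.
Byte 3: 0x9A = 10011010 (10xxxxxx ✓), payload 011010.
Byte 4: 0xB8 = 10111000 (10xxxxxx ✓), payload 111000.
Concatenate: 011001010011010111000 = 0xCA6B8 (21 bits → U+CA6B8).

U+CA6B8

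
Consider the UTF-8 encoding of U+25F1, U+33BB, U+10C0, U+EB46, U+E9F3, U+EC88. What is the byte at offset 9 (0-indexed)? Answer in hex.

U+25F1 → 3-byte form E2 97 B1 at offsets 0–2.
U+33BB → 3-byte form E3 8E BB at offsets 3–5.
U+10C0 → 3-byte form E1 83 80 at offsets 6–8.
U+EB46 → 3-byte form EE AD 86 at offsets 9–11.
Offset 9 falls in char 4's range; it's byte 1 of EE AD 86 = 0xEE.

0xEE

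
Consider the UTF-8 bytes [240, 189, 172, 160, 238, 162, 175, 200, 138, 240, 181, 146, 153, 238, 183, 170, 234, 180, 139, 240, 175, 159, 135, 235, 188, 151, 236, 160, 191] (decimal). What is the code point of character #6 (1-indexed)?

U+AD0B

Offset 0: leading byte 0xF0 = 11110000 → 4-byte char #1 = F0 BD AC A0.
Offset 4: leading byte 0xEE = 11101110 → 3-byte char #2 = EE A2 AF.
Offset 7: leading byte 0xC8 = 11001000 → 2-byte char #3 = C8 8A.
Offset 9: leading byte 0xF0 = 11110000 → 4-byte char #4 = F0 B5 92 99.
Offset 13: leading byte 0xEE = 11101110 → 3-byte char #5 = EE B7 AA.
Offset 16: leading byte 0xEA = 11101010 → 3-byte char #6 = EA B4 8B.
Leading byte 0xEA = 11101010 matches 1110xxxx → 3-byte sequence.
Byte 1: 0xEA = 11101010, payload 1010 (4 bits).
Byte 2: 0xB4 = 10110100 (10xxxxxx ✓), payload 110100.
Byte 3: 0x8B = 10001011 (10xxxxxx ✓), payload 001011.
Concatenate: 1010110100001011 = 0xAD0B (16 bits → U+AD0B).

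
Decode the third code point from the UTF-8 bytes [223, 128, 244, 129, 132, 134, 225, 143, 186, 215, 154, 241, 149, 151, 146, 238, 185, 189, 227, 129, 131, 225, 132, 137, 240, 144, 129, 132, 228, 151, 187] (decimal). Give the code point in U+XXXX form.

U+13FA

Offset 0: leading byte 0xDF = 11011111 → 2-byte char #1 = DF 80.
Offset 2: leading byte 0xF4 = 11110100 → 4-byte char #2 = F4 81 84 86.
Offset 6: leading byte 0xE1 = 11100001 → 3-byte char #3 = E1 8F BA.
Leading byte 0xE1 = 11100001 matches 1110xxxx → 3-byte sequence.
Byte 1: 0xE1 = 11100001, payload 0001 (4 bits).
Byte 2: 0x8F = 10001111 (10xxxxxx ✓), payload 001111.
Byte 3: 0xBA = 10111010 (10xxxxxx ✓), payload 111010.
Concatenate: 0001001111111010 = 0x13FA (16 bits → U+13FA).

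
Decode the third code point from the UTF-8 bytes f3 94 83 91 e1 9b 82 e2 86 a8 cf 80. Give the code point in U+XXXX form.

U+21A8

Offset 0: leading byte 0xF3 = 11110011 → 4-byte char #1 = F3 94 83 91.
Offset 4: leading byte 0xE1 = 11100001 → 3-byte char #2 = E1 9B 82.
Offset 7: leading byte 0xE2 = 11100010 → 3-byte char #3 = E2 86 A8.
Leading byte 0xE2 = 11100010 matches 1110xxxx → 3-byte sequence.
Byte 1: 0xE2 = 11100010, payload 0010 (4 bits).
Byte 2: 0x86 = 10000110 (10xxxxxx ✓), payload 000110.
Byte 3: 0xA8 = 10101000 (10xxxxxx ✓), payload 101000.
Concatenate: 0010000110101000 = 0x21A8 (16 bits → U+21A8).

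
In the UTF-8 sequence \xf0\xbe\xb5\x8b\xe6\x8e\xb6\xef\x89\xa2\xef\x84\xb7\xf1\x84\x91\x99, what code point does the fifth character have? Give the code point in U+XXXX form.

U+44459

Offset 0: leading byte 0xF0 = 11110000 → 4-byte char #1 = F0 BE B5 8B.
Offset 4: leading byte 0xE6 = 11100110 → 3-byte char #2 = E6 8E B6.
Offset 7: leading byte 0xEF = 11101111 → 3-byte char #3 = EF 89 A2.
Offset 10: leading byte 0xEF = 11101111 → 3-byte char #4 = EF 84 B7.
Offset 13: leading byte 0xF1 = 11110001 → 4-byte char #5 = F1 84 91 99.
Leading byte 0xF1 = 11110001 matches 11110xxx → 4-byte sequence.
Byte 1: 0xF1 = 11110001, payload 001 (3 bits).
Byte 2: 0x84 = 10000100 (10xxxxxx ✓), payload 000100.
Byte 3: 0x91 = 10010001 (10xxxxxx ✓), payload 010001.
Byte 4: 0x99 = 10011001 (10xxxxxx ✓), payload 011001.
Concatenate: 001000100010001011001 = 0x44459 (21 bits → U+44459).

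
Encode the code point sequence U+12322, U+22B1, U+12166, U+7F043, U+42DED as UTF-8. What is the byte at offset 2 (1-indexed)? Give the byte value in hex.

0x92

1-indexed offset 2 is 0-indexed offset 1.
U+12322 → 4-byte form F0 92 8C A2 at offsets 0–3.
Offset 1 falls in char 1's range; it's byte 2 of F0 92 8C A2 = 0x92.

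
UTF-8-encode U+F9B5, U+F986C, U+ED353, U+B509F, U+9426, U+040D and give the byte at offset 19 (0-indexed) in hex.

0x8D

U+F9B5 → 3-byte form EF A6 B5 at offsets 0–2.
U+F986C → 4-byte form F3 B9 A1 AC at offsets 3–6.
U+ED353 → 4-byte form F3 AD 8D 93 at offsets 7–10.
U+B509F → 4-byte form F2 B5 82 9F at offsets 11–14.
U+9426 → 3-byte form E9 90 A6 at offsets 15–17.
U+040D → 2-byte form D0 8D at offsets 18–19.
Offset 19 falls in char 6's range; it's byte 2 of D0 8D = 0x8D.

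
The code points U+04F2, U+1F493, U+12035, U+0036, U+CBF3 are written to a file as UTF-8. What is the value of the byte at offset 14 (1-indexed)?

0xB3

1-indexed offset 14 is 0-indexed offset 13.
U+04F2 → 2-byte form D3 B2 at offsets 0–1.
U+1F493 → 4-byte form F0 9F 92 93 at offsets 2–5.
U+12035 → 4-byte form F0 92 80 B5 at offsets 6–9.
U+0036 → 1-byte form 36 at offsets 10–10.
U+CBF3 → 3-byte form EC AF B3 at offsets 11–13.
Offset 13 falls in char 5's range; it's byte 3 of EC AF B3 = 0xB3.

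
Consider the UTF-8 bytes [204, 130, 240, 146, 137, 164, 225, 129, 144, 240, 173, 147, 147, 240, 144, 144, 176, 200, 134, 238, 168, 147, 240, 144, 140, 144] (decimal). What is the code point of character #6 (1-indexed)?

U+0206

Offset 0: leading byte 0xCC = 11001100 → 2-byte char #1 = CC 82.
Offset 2: leading byte 0xF0 = 11110000 → 4-byte char #2 = F0 92 89 A4.
Offset 6: leading byte 0xE1 = 11100001 → 3-byte char #3 = E1 81 90.
Offset 9: leading byte 0xF0 = 11110000 → 4-byte char #4 = F0 AD 93 93.
Offset 13: leading byte 0xF0 = 11110000 → 4-byte char #5 = F0 90 90 B0.
Offset 17: leading byte 0xC8 = 11001000 → 2-byte char #6 = C8 86.
Leading byte 0xC8 = 11001000 matches 110xxxxx → 2-byte sequence.
Byte 1: 0xC8 = 11001000, payload 01000 (5 bits).
Byte 2: 0x86 = 10000110 (10xxxxxx ✓), payload 000110.
Concatenate: 01000000110 = 0x206 (11 bits → U+0206).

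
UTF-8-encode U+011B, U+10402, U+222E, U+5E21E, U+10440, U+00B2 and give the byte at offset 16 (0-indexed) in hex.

U+011B → 2-byte form C4 9B at offsets 0–1.
U+10402 → 4-byte form F0 90 90 82 at offsets 2–5.
U+222E → 3-byte form E2 88 AE at offsets 6–8.
U+5E21E → 4-byte form F1 9E 88 9E at offsets 9–12.
U+10440 → 4-byte form F0 90 91 80 at offsets 13–16.
Offset 16 falls in char 5's range; it's byte 4 of F0 90 91 80 = 0x80.

0x80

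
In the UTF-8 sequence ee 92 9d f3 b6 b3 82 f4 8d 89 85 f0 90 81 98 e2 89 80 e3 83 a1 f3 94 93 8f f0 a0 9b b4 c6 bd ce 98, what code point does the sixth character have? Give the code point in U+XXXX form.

Offset 0: leading byte 0xEE = 11101110 → 3-byte char #1 = EE 92 9D.
Offset 3: leading byte 0xF3 = 11110011 → 4-byte char #2 = F3 B6 B3 82.
Offset 7: leading byte 0xF4 = 11110100 → 4-byte char #3 = F4 8D 89 85.
Offset 11: leading byte 0xF0 = 11110000 → 4-byte char #4 = F0 90 81 98.
Offset 15: leading byte 0xE2 = 11100010 → 3-byte char #5 = E2 89 80.
Offset 18: leading byte 0xE3 = 11100011 → 3-byte char #6 = E3 83 A1.
Leading byte 0xE3 = 11100011 matches 1110xxxx → 3-byte sequence.
Byte 1: 0xE3 = 11100011, payload 0011 (4 bits).
Byte 2: 0x83 = 10000011 (10xxxxxx ✓), payload 000011.
Byte 3: 0xA1 = 10100001 (10xxxxxx ✓), payload 100001.
Concatenate: 0011000011100001 = 0x30E1 (16 bits → U+30E1).

U+30E1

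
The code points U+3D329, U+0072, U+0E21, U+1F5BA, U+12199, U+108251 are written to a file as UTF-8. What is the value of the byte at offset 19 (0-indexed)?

0x91

U+3D329 → 4-byte form F0 BD 8C A9 at offsets 0–3.
U+0072 → 1-byte form 72 at offsets 4–4.
U+0E21 → 3-byte form E0 B8 A1 at offsets 5–7.
U+1F5BA → 4-byte form F0 9F 96 BA at offsets 8–11.
U+12199 → 4-byte form F0 92 86 99 at offsets 12–15.
U+108251 → 4-byte form F4 88 89 91 at offsets 16–19.
Offset 19 falls in char 6's range; it's byte 4 of F4 88 89 91 = 0x91.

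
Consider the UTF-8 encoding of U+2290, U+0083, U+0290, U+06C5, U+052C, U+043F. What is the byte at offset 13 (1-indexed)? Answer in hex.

1-indexed offset 13 is 0-indexed offset 12.
U+2290 → 3-byte form E2 8A 90 at offsets 0–2.
U+0083 → 2-byte form C2 83 at offsets 3–4.
U+0290 → 2-byte form CA 90 at offsets 5–6.
U+06C5 → 2-byte form DB 85 at offsets 7–8.
U+052C → 2-byte form D4 AC at offsets 9–10.
U+043F → 2-byte form D0 BF at offsets 11–12.
Offset 12 falls in char 6's range; it's byte 2 of D0 BF = 0xBF.

0xBF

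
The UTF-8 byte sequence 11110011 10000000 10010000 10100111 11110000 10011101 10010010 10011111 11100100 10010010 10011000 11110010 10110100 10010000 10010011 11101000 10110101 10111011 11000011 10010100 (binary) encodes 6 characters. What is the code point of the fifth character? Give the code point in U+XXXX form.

Offset 0: leading byte 0xF3 = 11110011 → 4-byte char #1 = F3 80 90 A7.
Offset 4: leading byte 0xF0 = 11110000 → 4-byte char #2 = F0 9D 92 9F.
Offset 8: leading byte 0xE4 = 11100100 → 3-byte char #3 = E4 92 98.
Offset 11: leading byte 0xF2 = 11110010 → 4-byte char #4 = F2 B4 90 93.
Offset 15: leading byte 0xE8 = 11101000 → 3-byte char #5 = E8 B5 BB.
Leading byte 0xE8 = 11101000 matches 1110xxxx → 3-byte sequence.
Byte 1: 0xE8 = 11101000, payload 1000 (4 bits).
Byte 2: 0xB5 = 10110101 (10xxxxxx ✓), payload 110101.
Byte 3: 0xBB = 10111011 (10xxxxxx ✓), payload 111011.
Concatenate: 1000110101111011 = 0x8D7B (16 bits → U+8D7B).

U+8D7B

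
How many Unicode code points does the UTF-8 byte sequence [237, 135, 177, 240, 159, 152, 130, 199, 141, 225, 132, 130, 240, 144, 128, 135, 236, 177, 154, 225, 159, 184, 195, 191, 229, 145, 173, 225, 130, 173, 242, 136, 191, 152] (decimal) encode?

11

Byte at offset 0: 0xED = 11101101 → 3-byte char (#1). Advance 3.
Byte at offset 3: 0xF0 = 11110000 → 4-byte char (#2). Advance 4.
Byte at offset 7: 0xC7 = 11000111 → 2-byte char (#3). Advance 2.
Byte at offset 9: 0xE1 = 11100001 → 3-byte char (#4). Advance 3.
Byte at offset 12: 0xF0 = 11110000 → 4-byte char (#5). Advance 4.
Byte at offset 16: 0xEC = 11101100 → 3-byte char (#6). Advance 3.
Byte at offset 19: 0xE1 = 11100001 → 3-byte char (#7). Advance 3.
Byte at offset 22: 0xC3 = 11000011 → 2-byte char (#8). Advance 2.
Byte at offset 24: 0xE5 = 11100101 → 3-byte char (#9). Advance 3.
Byte at offset 27: 0xE1 = 11100001 → 3-byte char (#10). Advance 3.
Byte at offset 30: 0xF2 = 11110010 → 4-byte char (#11). Advance 4.
Reached end at offset 34 after 11 code points.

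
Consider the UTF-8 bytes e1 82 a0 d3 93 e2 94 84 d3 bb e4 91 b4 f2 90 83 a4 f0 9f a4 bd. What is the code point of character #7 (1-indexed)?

Offset 0: leading byte 0xE1 = 11100001 → 3-byte char #1 = E1 82 A0.
Offset 3: leading byte 0xD3 = 11010011 → 2-byte char #2 = D3 93.
Offset 5: leading byte 0xE2 = 11100010 → 3-byte char #3 = E2 94 84.
Offset 8: leading byte 0xD3 = 11010011 → 2-byte char #4 = D3 BB.
Offset 10: leading byte 0xE4 = 11100100 → 3-byte char #5 = E4 91 B4.
Offset 13: leading byte 0xF2 = 11110010 → 4-byte char #6 = F2 90 83 A4.
Offset 17: leading byte 0xF0 = 11110000 → 4-byte char #7 = F0 9F A4 BD.
Leading byte 0xF0 = 11110000 matches 11110xxx → 4-byte sequence.
Byte 1: 0xF0 = 11110000, payload 000 (3 bits).
Byte 2: 0x9F = 10011111 (10xxxxxx ✓), payload 011111.
Byte 3: 0xA4 = 10100100 (10xxxxxx ✓), payload 100100.
Byte 4: 0xBD = 10111101 (10xxxxxx ✓), payload 111101.
Concatenate: 000011111100100111101 = 0x1F93D (21 bits → U+1F93D).

U+1F93D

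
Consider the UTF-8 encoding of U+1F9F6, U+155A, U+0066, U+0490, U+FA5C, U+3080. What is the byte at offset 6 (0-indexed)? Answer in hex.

U+1F9F6 → 4-byte form F0 9F A7 B6 at offsets 0–3.
U+155A → 3-byte form E1 95 9A at offsets 4–6.
Offset 6 falls in char 2's range; it's byte 3 of E1 95 9A = 0x9A.

0x9A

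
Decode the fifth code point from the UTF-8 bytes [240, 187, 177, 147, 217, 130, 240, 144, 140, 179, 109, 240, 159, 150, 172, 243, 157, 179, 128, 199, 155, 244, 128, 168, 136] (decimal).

U+1F5AC

Offset 0: leading byte 0xF0 = 11110000 → 4-byte char #1 = F0 BB B1 93.
Offset 4: leading byte 0xD9 = 11011001 → 2-byte char #2 = D9 82.
Offset 6: leading byte 0xF0 = 11110000 → 4-byte char #3 = F0 90 8C B3.
Offset 10: leading byte 0x6D = 01101101 → 1-byte char #4 = 6D.
Offset 11: leading byte 0xF0 = 11110000 → 4-byte char #5 = F0 9F 96 AC.
Leading byte 0xF0 = 11110000 matches 11110xxx → 4-byte sequence.
Byte 1: 0xF0 = 11110000, payload 000 (3 bits).
Byte 2: 0x9F = 10011111 (10xxxxxx ✓), payload 011111.
Byte 3: 0x96 = 10010110 (10xxxxxx ✓), payload 010110.
Byte 4: 0xAC = 10101100 (10xxxxxx ✓), payload 101100.
Concatenate: 000011111010110101100 = 0x1F5AC (21 bits → U+1F5AC).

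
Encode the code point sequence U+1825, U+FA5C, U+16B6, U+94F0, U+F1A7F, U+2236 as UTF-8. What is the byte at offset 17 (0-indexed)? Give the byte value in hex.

0x88

U+1825 → 3-byte form E1 A0 A5 at offsets 0–2.
U+FA5C → 3-byte form EF A9 9C at offsets 3–5.
U+16B6 → 3-byte form E1 9A B6 at offsets 6–8.
U+94F0 → 3-byte form E9 93 B0 at offsets 9–11.
U+F1A7F → 4-byte form F3 B1 A9 BF at offsets 12–15.
U+2236 → 3-byte form E2 88 B6 at offsets 16–18.
Offset 17 falls in char 6's range; it's byte 2 of E2 88 B6 = 0x88.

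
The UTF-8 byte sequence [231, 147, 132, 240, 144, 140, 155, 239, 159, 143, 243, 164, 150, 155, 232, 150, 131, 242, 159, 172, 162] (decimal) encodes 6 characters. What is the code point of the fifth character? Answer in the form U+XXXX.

U+8583

Offset 0: leading byte 0xE7 = 11100111 → 3-byte char #1 = E7 93 84.
Offset 3: leading byte 0xF0 = 11110000 → 4-byte char #2 = F0 90 8C 9B.
Offset 7: leading byte 0xEF = 11101111 → 3-byte char #3 = EF 9F 8F.
Offset 10: leading byte 0xF3 = 11110011 → 4-byte char #4 = F3 A4 96 9B.
Offset 14: leading byte 0xE8 = 11101000 → 3-byte char #5 = E8 96 83.
Leading byte 0xE8 = 11101000 matches 1110xxxx → 3-byte sequence.
Byte 1: 0xE8 = 11101000, payload 1000 (4 bits).
Byte 2: 0x96 = 10010110 (10xxxxxx ✓), payload 010110.
Byte 3: 0x83 = 10000011 (10xxxxxx ✓), payload 000011.
Concatenate: 1000010110000011 = 0x8583 (16 bits → U+8583).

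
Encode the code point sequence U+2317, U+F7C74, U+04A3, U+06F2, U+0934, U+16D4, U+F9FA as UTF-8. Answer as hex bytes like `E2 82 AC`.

U+2317: 3-byte form → E2 8C 97.
U+F7C74: 4-byte form → F3 B7 B1 B4.
U+04A3: 2-byte form → D2 A3.
U+06F2: 2-byte form → DB B2.
U+0934: 3-byte form → E0 A4 B4.
U+16D4: 3-byte form → E1 9B 94.
U+F9FA: 3-byte form → EF A7 BA.
Concatenated (20 bytes): E2 8C 97 F3 B7 B1 B4 D2 A3 DB B2 E0 A4 B4 E1 9B 94 EF A7 BA.

E2 8C 97 F3 B7 B1 B4 D2 A3 DB B2 E0 A4 B4 E1 9B 94 EF A7 BA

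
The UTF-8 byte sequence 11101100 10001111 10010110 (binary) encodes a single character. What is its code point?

U+C3D6

Leading byte 0xEC = 11101100 matches 1110xxxx → 3-byte sequence.
Byte 1: 0xEC = 11101100, payload 1100 (4 bits).
Byte 2: 0x8F = 10001111 (10xxxxxx ✓), payload 001111.
Byte 3: 0x96 = 10010110 (10xxxxxx ✓), payload 010110.
Concatenate: 1100001111010110 = 0xC3D6 (16 bits → U+C3D6).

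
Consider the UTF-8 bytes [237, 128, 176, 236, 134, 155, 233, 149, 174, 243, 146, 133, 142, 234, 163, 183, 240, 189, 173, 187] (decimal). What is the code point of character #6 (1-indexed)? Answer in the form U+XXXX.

Offset 0: leading byte 0xED = 11101101 → 3-byte char #1 = ED 80 B0.
Offset 3: leading byte 0xEC = 11101100 → 3-byte char #2 = EC 86 9B.
Offset 6: leading byte 0xE9 = 11101001 → 3-byte char #3 = E9 95 AE.
Offset 9: leading byte 0xF3 = 11110011 → 4-byte char #4 = F3 92 85 8E.
Offset 13: leading byte 0xEA = 11101010 → 3-byte char #5 = EA A3 B7.
Offset 16: leading byte 0xF0 = 11110000 → 4-byte char #6 = F0 BD AD BB.
Leading byte 0xF0 = 11110000 matches 11110xxx → 4-byte sequence.
Byte 1: 0xF0 = 11110000, payload 000 (3 bits).
Byte 2: 0xBD = 10111101 (10xxxxxx ✓), payload 111101.
Byte 3: 0xAD = 10101101 (10xxxxxx ✓), payload 101101.
Byte 4: 0xBB = 10111011 (10xxxxxx ✓), payload 111011.
Concatenate: 000111101101101111011 = 0x3DB7B (21 bits → U+3DB7B).

U+3DB7B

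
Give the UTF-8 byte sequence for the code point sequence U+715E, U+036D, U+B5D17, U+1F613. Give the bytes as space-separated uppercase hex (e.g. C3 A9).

E7 85 9E CD AD F2 B5 B4 97 F0 9F 98 93

U+715E: 3-byte form → E7 85 9E.
U+036D: 2-byte form → CD AD.
U+B5D17: 4-byte form → F2 B5 B4 97.
U+1F613: 4-byte form → F0 9F 98 93.
Concatenated (13 bytes): E7 85 9E CD AD F2 B5 B4 97 F0 9F 98 93.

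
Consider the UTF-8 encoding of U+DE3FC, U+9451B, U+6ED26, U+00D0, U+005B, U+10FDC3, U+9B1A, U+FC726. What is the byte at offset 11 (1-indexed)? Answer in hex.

0xB4

1-indexed offset 11 is 0-indexed offset 10.
U+DE3FC → 4-byte form F3 9E 8F BC at offsets 0–3.
U+9451B → 4-byte form F2 94 94 9B at offsets 4–7.
U+6ED26 → 4-byte form F1 AE B4 A6 at offsets 8–11.
Offset 10 falls in char 3's range; it's byte 3 of F1 AE B4 A6 = 0xB4.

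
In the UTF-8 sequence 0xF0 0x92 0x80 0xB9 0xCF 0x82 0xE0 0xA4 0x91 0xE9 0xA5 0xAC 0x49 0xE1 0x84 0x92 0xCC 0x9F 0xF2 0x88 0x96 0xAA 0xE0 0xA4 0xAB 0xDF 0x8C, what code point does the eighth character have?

U+885AA

Offset 0: leading byte 0xF0 = 11110000 → 4-byte char #1 = F0 92 80 B9.
Offset 4: leading byte 0xCF = 11001111 → 2-byte char #2 = CF 82.
Offset 6: leading byte 0xE0 = 11100000 → 3-byte char #3 = E0 A4 91.
Offset 9: leading byte 0xE9 = 11101001 → 3-byte char #4 = E9 A5 AC.
Offset 12: leading byte 0x49 = 01001001 → 1-byte char #5 = 49.
Offset 13: leading byte 0xE1 = 11100001 → 3-byte char #6 = E1 84 92.
Offset 16: leading byte 0xCC = 11001100 → 2-byte char #7 = CC 9F.
Offset 18: leading byte 0xF2 = 11110010 → 4-byte char #8 = F2 88 96 AA.
Leading byte 0xF2 = 11110010 matches 11110xxx → 4-byte sequence.
Byte 1: 0xF2 = 11110010, payload 010 (3 bits).
Byte 2: 0x88 = 10001000 (10xxxxxx ✓), payload 001000.
Byte 3: 0x96 = 10010110 (10xxxxxx ✓), payload 010110.
Byte 4: 0xAA = 10101010 (10xxxxxx ✓), payload 101010.
Concatenate: 010001000010110101010 = 0x885AA (21 bits → U+885AA).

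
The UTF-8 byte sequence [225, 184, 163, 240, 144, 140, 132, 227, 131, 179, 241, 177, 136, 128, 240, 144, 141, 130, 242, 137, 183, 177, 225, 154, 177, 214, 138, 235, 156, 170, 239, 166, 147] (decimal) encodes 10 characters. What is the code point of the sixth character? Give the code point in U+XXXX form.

Offset 0: leading byte 0xE1 = 11100001 → 3-byte char #1 = E1 B8 A3.
Offset 3: leading byte 0xF0 = 11110000 → 4-byte char #2 = F0 90 8C 84.
Offset 7: leading byte 0xE3 = 11100011 → 3-byte char #3 = E3 83 B3.
Offset 10: leading byte 0xF1 = 11110001 → 4-byte char #4 = F1 B1 88 80.
Offset 14: leading byte 0xF0 = 11110000 → 4-byte char #5 = F0 90 8D 82.
Offset 18: leading byte 0xF2 = 11110010 → 4-byte char #6 = F2 89 B7 B1.
Leading byte 0xF2 = 11110010 matches 11110xxx → 4-byte sequence.
Byte 1: 0xF2 = 11110010, payload 010 (3 bits).
Byte 2: 0x89 = 10001001 (10xxxxxx ✓), payload 001001.
Byte 3: 0xB7 = 10110111 (10xxxxxx ✓), payload 110111.
Byte 4: 0xB1 = 10110001 (10xxxxxx ✓), payload 110001.
Concatenate: 010001001110111110001 = 0x89DF1 (21 bits → U+89DF1).

U+89DF1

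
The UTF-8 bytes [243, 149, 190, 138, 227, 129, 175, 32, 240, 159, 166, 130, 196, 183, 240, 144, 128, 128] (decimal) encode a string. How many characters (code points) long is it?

Byte at offset 0: 0xF3 = 11110011 → 4-byte char (#1). Advance 4.
Byte at offset 4: 0xE3 = 11100011 → 3-byte char (#2). Advance 3.
Byte at offset 7: 0x20 = 00100000 → 1-byte char (#3). Advance 1.
Byte at offset 8: 0xF0 = 11110000 → 4-byte char (#4). Advance 4.
Byte at offset 12: 0xC4 = 11000100 → 2-byte char (#5). Advance 2.
Byte at offset 14: 0xF0 = 11110000 → 4-byte char (#6). Advance 4.
Reached end at offset 18 after 6 code points.

6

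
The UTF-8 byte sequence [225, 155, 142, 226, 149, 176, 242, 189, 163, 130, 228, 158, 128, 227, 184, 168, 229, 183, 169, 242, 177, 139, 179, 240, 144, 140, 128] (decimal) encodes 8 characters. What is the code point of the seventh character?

U+B12F3

Offset 0: leading byte 0xE1 = 11100001 → 3-byte char #1 = E1 9B 8E.
Offset 3: leading byte 0xE2 = 11100010 → 3-byte char #2 = E2 95 B0.
Offset 6: leading byte 0xF2 = 11110010 → 4-byte char #3 = F2 BD A3 82.
Offset 10: leading byte 0xE4 = 11100100 → 3-byte char #4 = E4 9E 80.
Offset 13: leading byte 0xE3 = 11100011 → 3-byte char #5 = E3 B8 A8.
Offset 16: leading byte 0xE5 = 11100101 → 3-byte char #6 = E5 B7 A9.
Offset 19: leading byte 0xF2 = 11110010 → 4-byte char #7 = F2 B1 8B B3.
Leading byte 0xF2 = 11110010 matches 11110xxx → 4-byte sequence.
Byte 1: 0xF2 = 11110010, payload 010 (3 bits).
Byte 2: 0xB1 = 10110001 (10xxxxxx ✓), payload 110001.
Byte 3: 0x8B = 10001011 (10xxxxxx ✓), payload 001011.
Byte 4: 0xB3 = 10110011 (10xxxxxx ✓), payload 110011.
Concatenate: 010110001001011110011 = 0xB12F3 (21 bits → U+B12F3).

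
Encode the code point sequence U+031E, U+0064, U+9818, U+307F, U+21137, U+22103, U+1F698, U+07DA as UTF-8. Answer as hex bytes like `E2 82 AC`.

CC 9E 64 E9 A0 98 E3 81 BF F0 A1 84 B7 F0 A2 84 83 F0 9F 9A 98 DF 9A

U+031E: 2-byte form → CC 9E.
U+0064: 1-byte form → 64.
U+9818: 3-byte form → E9 A0 98.
U+307F: 3-byte form → E3 81 BF.
U+21137: 4-byte form → F0 A1 84 B7.
U+22103: 4-byte form → F0 A2 84 83.
U+1F698: 4-byte form → F0 9F 9A 98.
U+07DA: 2-byte form → DF 9A.
Concatenated (23 bytes): CC 9E 64 E9 A0 98 E3 81 BF F0 A1 84 B7 F0 A2 84 83 F0 9F 9A 98 DF 9A.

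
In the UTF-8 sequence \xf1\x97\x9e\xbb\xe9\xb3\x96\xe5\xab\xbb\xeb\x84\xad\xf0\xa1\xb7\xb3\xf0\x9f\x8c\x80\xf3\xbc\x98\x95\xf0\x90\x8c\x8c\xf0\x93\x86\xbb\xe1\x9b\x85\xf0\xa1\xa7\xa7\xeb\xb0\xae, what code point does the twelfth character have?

U+BC2E

Offset 0: leading byte 0xF1 = 11110001 → 4-byte char #1 = F1 97 9E BB.
Offset 4: leading byte 0xE9 = 11101001 → 3-byte char #2 = E9 B3 96.
Offset 7: leading byte 0xE5 = 11100101 → 3-byte char #3 = E5 AB BB.
Offset 10: leading byte 0xEB = 11101011 → 3-byte char #4 = EB 84 AD.
Offset 13: leading byte 0xF0 = 11110000 → 4-byte char #5 = F0 A1 B7 B3.
Offset 17: leading byte 0xF0 = 11110000 → 4-byte char #6 = F0 9F 8C 80.
Offset 21: leading byte 0xF3 = 11110011 → 4-byte char #7 = F3 BC 98 95.
Offset 25: leading byte 0xF0 = 11110000 → 4-byte char #8 = F0 90 8C 8C.
Offset 29: leading byte 0xF0 = 11110000 → 4-byte char #9 = F0 93 86 BB.
Offset 33: leading byte 0xE1 = 11100001 → 3-byte char #10 = E1 9B 85.
Offset 36: leading byte 0xF0 = 11110000 → 4-byte char #11 = F0 A1 A7 A7.
Offset 40: leading byte 0xEB = 11101011 → 3-byte char #12 = EB B0 AE.
Leading byte 0xEB = 11101011 matches 1110xxxx → 3-byte sequence.
Byte 1: 0xEB = 11101011, payload 1011 (4 bits).
Byte 2: 0xB0 = 10110000 (10xxxxxx ✓), payload 110000.
Byte 3: 0xAE = 10101110 (10xxxxxx ✓), payload 101110.
Concatenate: 1011110000101110 = 0xBC2E (16 bits → U+BC2E).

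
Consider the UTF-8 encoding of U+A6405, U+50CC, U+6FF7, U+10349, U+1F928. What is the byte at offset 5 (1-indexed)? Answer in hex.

1-indexed offset 5 is 0-indexed offset 4.
U+A6405 → 4-byte form F2 A6 90 85 at offsets 0–3.
U+50CC → 3-byte form E5 83 8C at offsets 4–6.
Offset 4 falls in char 2's range; it's byte 1 of E5 83 8C = 0xE5.

0xE5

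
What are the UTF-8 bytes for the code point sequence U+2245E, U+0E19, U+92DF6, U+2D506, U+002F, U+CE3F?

U+2245E: 4-byte form → F0 A2 91 9E.
U+0E19: 3-byte form → E0 B8 99.
U+92DF6: 4-byte form → F2 92 B7 B6.
U+2D506: 4-byte form → F0 AD 94 86.
U+002F: 1-byte form → 2F.
U+CE3F: 3-byte form → EC B8 BF.
Concatenated (19 bytes): F0 A2 91 9E E0 B8 99 F2 92 B7 B6 F0 AD 94 86 2F EC B8 BF.

F0 A2 91 9E E0 B8 99 F2 92 B7 B6 F0 AD 94 86 2F EC B8 BF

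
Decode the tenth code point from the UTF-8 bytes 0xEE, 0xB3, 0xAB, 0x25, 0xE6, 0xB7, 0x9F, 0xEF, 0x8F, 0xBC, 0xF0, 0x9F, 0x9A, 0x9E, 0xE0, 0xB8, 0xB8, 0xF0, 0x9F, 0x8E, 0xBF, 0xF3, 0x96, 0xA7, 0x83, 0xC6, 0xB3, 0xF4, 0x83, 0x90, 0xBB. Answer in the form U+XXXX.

U+10343B

Offset 0: leading byte 0xEE = 11101110 → 3-byte char #1 = EE B3 AB.
Offset 3: leading byte 0x25 = 00100101 → 1-byte char #2 = 25.
Offset 4: leading byte 0xE6 = 11100110 → 3-byte char #3 = E6 B7 9F.
Offset 7: leading byte 0xEF = 11101111 → 3-byte char #4 = EF 8F BC.
Offset 10: leading byte 0xF0 = 11110000 → 4-byte char #5 = F0 9F 9A 9E.
Offset 14: leading byte 0xE0 = 11100000 → 3-byte char #6 = E0 B8 B8.
Offset 17: leading byte 0xF0 = 11110000 → 4-byte char #7 = F0 9F 8E BF.
Offset 21: leading byte 0xF3 = 11110011 → 4-byte char #8 = F3 96 A7 83.
Offset 25: leading byte 0xC6 = 11000110 → 2-byte char #9 = C6 B3.
Offset 27: leading byte 0xF4 = 11110100 → 4-byte char #10 = F4 83 90 BB.
Leading byte 0xF4 = 11110100 matches 11110xxx → 4-byte sequence.
Byte 1: 0xF4 = 11110100, payload 100 (3 bits).
Byte 2: 0x83 = 10000011 (10xxxxxx ✓), payload 000011.
Byte 3: 0x90 = 10010000 (10xxxxxx ✓), payload 010000.
Byte 4: 0xBB = 10111011 (10xxxxxx ✓), payload 111011.
Concatenate: 100000011010000111011 = 0x10343B (21 bits → U+10343B).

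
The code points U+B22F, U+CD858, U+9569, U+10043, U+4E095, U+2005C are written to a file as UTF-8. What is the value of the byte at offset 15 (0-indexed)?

U+B22F → 3-byte form EB 88 AF at offsets 0–2.
U+CD858 → 4-byte form F3 8D A1 98 at offsets 3–6.
U+9569 → 3-byte form E9 95 A9 at offsets 7–9.
U+10043 → 4-byte form F0 90 81 83 at offsets 10–13.
U+4E095 → 4-byte form F1 8E 82 95 at offsets 14–17.
Offset 15 falls in char 5's range; it's byte 2 of F1 8E 82 95 = 0x8E.

0x8E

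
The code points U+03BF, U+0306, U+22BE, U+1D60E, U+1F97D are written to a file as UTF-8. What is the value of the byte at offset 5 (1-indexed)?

0xE2

1-indexed offset 5 is 0-indexed offset 4.
U+03BF → 2-byte form CE BF at offsets 0–1.
U+0306 → 2-byte form CC 86 at offsets 2–3.
U+22BE → 3-byte form E2 8A BE at offsets 4–6.
Offset 4 falls in char 3's range; it's byte 1 of E2 8A BE = 0xE2.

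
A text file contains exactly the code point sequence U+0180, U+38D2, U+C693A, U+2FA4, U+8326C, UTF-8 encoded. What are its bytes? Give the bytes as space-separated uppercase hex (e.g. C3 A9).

C6 80 E3 A3 92 F3 86 A4 BA E2 BE A4 F2 83 89 AC

U+0180: 2-byte form → C6 80.
U+38D2: 3-byte form → E3 A3 92.
U+C693A: 4-byte form → F3 86 A4 BA.
U+2FA4: 3-byte form → E2 BE A4.
U+8326C: 4-byte form → F2 83 89 AC.
Concatenated (16 bytes): C6 80 E3 A3 92 F3 86 A4 BA E2 BE A4 F2 83 89 AC.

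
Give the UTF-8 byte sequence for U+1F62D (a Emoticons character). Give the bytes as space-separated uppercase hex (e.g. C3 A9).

U+1F62D = 0x1F62D = 128557 decimal. In range U+10000–U+10FFFF → 4-byte form: 11110xxx 10xxxxxx 10xxxxxx 10xxxxxx.
Binary (21 bits): 000011111011000101101.
Split 3+6+6+6: 000 | 011111 | 011000 | 101101.
Byte 1: 11110000 = 0xF0.
Byte 2: 10011111 = 0x9F.
Byte 3: 10011000 = 0x98.
Byte 4: 10101101 = 0xAD.

F0 9F 98 AD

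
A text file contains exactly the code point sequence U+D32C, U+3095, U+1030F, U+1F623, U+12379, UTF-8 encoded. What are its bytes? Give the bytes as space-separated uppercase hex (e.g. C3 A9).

ED 8C AC E3 82 95 F0 90 8C 8F F0 9F 98 A3 F0 92 8D B9

U+D32C: 3-byte form → ED 8C AC.
U+3095: 3-byte form → E3 82 95.
U+1030F: 4-byte form → F0 90 8C 8F.
U+1F623: 4-byte form → F0 9F 98 A3.
U+12379: 4-byte form → F0 92 8D B9.
Concatenated (18 bytes): ED 8C AC E3 82 95 F0 90 8C 8F F0 9F 98 A3 F0 92 8D B9.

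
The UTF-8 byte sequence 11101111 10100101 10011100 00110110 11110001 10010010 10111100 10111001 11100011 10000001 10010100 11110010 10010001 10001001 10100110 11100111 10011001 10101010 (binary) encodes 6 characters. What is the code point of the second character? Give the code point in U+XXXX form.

Offset 0: leading byte 0xEF = 11101111 → 3-byte char #1 = EF A5 9C.
Offset 3: leading byte 0x36 = 00110110 → 1-byte char #2 = 36.
Leading byte 0x36 = 00110110 matches 0xxxxxxx → 1-byte sequence.
Byte 1: 0x36 = 00110110, payload 0110110 (7 bits).
Concatenate: 0110110 = 0x36 (7 bits → U+0036).

U+0036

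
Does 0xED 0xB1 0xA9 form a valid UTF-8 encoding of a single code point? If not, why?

Structurally a 3-byte sequence; payload = 0xDC69.
But 0xDC69 is in U+D800–U+DFFF, the surrogate range. Surrogates are not Unicode scalar values and are forbidden in UTF-8.

invalid (encodes a surrogate (U+D800–U+DFFF))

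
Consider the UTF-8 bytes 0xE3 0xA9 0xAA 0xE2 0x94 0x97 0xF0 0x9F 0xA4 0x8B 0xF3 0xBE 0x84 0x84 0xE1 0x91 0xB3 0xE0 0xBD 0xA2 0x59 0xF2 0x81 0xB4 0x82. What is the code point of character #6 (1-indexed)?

Offset 0: leading byte 0xE3 = 11100011 → 3-byte char #1 = E3 A9 AA.
Offset 3: leading byte 0xE2 = 11100010 → 3-byte char #2 = E2 94 97.
Offset 6: leading byte 0xF0 = 11110000 → 4-byte char #3 = F0 9F A4 8B.
Offset 10: leading byte 0xF3 = 11110011 → 4-byte char #4 = F3 BE 84 84.
Offset 14: leading byte 0xE1 = 11100001 → 3-byte char #5 = E1 91 B3.
Offset 17: leading byte 0xE0 = 11100000 → 3-byte char #6 = E0 BD A2.
Leading byte 0xE0 = 11100000 matches 1110xxxx → 3-byte sequence.
Byte 1: 0xE0 = 11100000, payload 0000 (4 bits).
Byte 2: 0xBD = 10111101 (10xxxxxx ✓), payload 111101.
Byte 3: 0xA2 = 10100010 (10xxxxxx ✓), payload 100010.
Concatenate: 0000111101100010 = 0xF62 (16 bits → U+0F62).

U+0F62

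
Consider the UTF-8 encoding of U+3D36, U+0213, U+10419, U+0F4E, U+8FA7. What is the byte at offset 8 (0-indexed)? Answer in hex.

U+3D36 → 3-byte form E3 B4 B6 at offsets 0–2.
U+0213 → 2-byte form C8 93 at offsets 3–4.
U+10419 → 4-byte form F0 90 90 99 at offsets 5–8.
Offset 8 falls in char 3's range; it's byte 4 of F0 90 90 99 = 0x99.

0x99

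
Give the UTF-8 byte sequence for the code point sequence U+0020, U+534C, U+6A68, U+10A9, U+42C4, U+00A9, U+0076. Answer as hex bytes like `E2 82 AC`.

20 E5 8D 8C E6 A9 A8 E1 82 A9 E4 8B 84 C2 A9 76

U+0020: 1-byte form → 20.
U+534C: 3-byte form → E5 8D 8C.
U+6A68: 3-byte form → E6 A9 A8.
U+10A9: 3-byte form → E1 82 A9.
U+42C4: 3-byte form → E4 8B 84.
U+00A9: 2-byte form → C2 A9.
U+0076: 1-byte form → 76.
Concatenated (16 bytes): 20 E5 8D 8C E6 A9 A8 E1 82 A9 E4 8B 84 C2 A9 76.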